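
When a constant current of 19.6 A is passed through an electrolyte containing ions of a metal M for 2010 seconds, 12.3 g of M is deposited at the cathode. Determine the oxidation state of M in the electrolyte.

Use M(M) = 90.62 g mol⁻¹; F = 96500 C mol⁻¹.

Q = I·t = 19.60 A × 2010.0 s = 39400 C, so n(e⁻) = 39400/96500 = 0.4082 mol.
n(M) deposited = 12.3 / 90.62 = 0.1357 mol.
Electrons per atom = n(e⁻)/n(M) = 0.4082 / 0.1357 = 3.01 ≈ 3, so the ion is M³⁺.

+3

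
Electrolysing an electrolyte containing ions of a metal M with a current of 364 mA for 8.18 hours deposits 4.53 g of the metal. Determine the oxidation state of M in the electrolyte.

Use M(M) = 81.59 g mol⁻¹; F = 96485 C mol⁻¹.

Q = I·t = 0.3640 A × 29448 s = 10720 C, so n(e⁻) = 10720/96485 = 0.1111 mol.
n(M) deposited = 4.53 / 81.59 = 0.05552 mol.
Electrons per atom = n(e⁻)/n(M) = 0.1111 / 0.05552 = 2.00 ≈ 2, so the ion is M²⁺.

+2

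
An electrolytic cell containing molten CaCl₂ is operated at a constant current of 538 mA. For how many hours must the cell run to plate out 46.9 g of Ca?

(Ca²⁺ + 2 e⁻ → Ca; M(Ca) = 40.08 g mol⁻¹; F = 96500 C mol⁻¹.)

117 h

n(Ca) = m/M = 46.9 / 40.08 = 1.170 mol.
Each Ca atom requires 2 electrons, so n(e⁻) = 2 × 1.170 = 2.340 mol.
Q = n(e⁻)·F = 2.340 × 96500 = 225800 C.
t = Q/I = 225800 / 0.5380 A = 419800 s = 117 h.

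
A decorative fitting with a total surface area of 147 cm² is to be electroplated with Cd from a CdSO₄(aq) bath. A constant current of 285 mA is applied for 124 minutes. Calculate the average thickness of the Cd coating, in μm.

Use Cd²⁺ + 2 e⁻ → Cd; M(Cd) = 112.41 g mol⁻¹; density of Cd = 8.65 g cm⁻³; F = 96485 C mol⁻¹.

Q = I·t = 0.2850 × 7440.0 = 2120 C; n(e⁻) = 0.02198 mol.
n(Cd) = n(e⁻)/2 = 0.01099 mol, so m = 0.01099 × 112.41 = 1.235 g.
Volume = m/ρ = 1.235 / 8.65 = 0.1428 cm³.
Thickness = V/A = 0.1428 / 147 = 9.71 × 10⁻⁴ cm = 9.71 μm.

9.71 μm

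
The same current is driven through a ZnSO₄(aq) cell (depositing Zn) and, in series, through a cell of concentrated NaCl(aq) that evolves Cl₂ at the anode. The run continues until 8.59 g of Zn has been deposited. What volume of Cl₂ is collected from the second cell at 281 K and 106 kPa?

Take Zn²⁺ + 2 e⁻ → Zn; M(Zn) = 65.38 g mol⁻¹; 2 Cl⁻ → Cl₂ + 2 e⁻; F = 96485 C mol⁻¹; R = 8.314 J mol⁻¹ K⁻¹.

2.90 L

n(Zn) = 8.59 / 65.38 = 0.1314 mol, so n(e⁻) = 2 × 0.1314 = 0.2628 mol.
The cells are in series, so the same 0.2628 mol of electrons passes through the second cell.
2 Cl⁻ → Cl₂ + 2 e⁻ — 2 mol e⁻ per mol Cl₂, so n(Cl₂) = 0.2628/2 = 0.1314 mol.
V = nRT/P = (0.1314 × 8.314 × 281) / (106 × 10³) = 0.00290 m³ = 2.90 L.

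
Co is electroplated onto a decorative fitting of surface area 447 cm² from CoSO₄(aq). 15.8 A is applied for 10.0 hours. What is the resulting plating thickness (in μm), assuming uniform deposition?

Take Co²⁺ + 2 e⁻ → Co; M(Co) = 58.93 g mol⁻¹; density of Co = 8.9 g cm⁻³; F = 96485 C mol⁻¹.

437 μm

Q = I·t = 15.80 × 36000 = 568800 C; n(e⁻) = 5.895 mol.
n(Co) = n(e⁻)/2 = 2.948 mol, so m = 2.948 × 58.93 = 173.7 g.
Volume = m/ρ = 173.7 / 8.9 = 19.52 cm³.
Thickness = V/A = 19.52 / 447 = 0.0437 cm = 437 μm.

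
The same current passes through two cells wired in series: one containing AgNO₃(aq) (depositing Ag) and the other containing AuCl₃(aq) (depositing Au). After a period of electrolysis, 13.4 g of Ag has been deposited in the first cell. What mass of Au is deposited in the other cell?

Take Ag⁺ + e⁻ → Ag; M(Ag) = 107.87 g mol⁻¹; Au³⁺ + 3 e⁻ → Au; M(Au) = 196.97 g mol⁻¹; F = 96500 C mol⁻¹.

n(Ag) = 13.4 / 107.87 = 0.1242 mol.
Since Ag⁺ + e⁻ → Ag, n(e⁻) passed = 1 × 0.1242 = 0.1242 mol.
Cells in series carry the same charge, so the same 0.1242 mol of electrons passes through cell 2.
Au³⁺ + 3 e⁻ → Au, so n(Au) = 0.1242 / 3 = 0.04141 mol.
m(Au) = 0.04141 × 196.97 = 8.16 g.

8.16 g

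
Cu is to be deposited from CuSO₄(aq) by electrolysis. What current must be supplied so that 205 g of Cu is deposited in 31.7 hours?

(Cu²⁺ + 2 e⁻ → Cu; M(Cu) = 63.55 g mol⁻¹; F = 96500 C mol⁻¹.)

n(Cu) = 205 / 63.55 = 3.226 mol.
n(e⁻) = 2 × 3.226 = 6.452 mol.
Q = n(e⁻)·F = 6.452 × 96500 = 622600 C.
I = Q/t = 622600 / 114120 s = 5.46 A.

5.46 A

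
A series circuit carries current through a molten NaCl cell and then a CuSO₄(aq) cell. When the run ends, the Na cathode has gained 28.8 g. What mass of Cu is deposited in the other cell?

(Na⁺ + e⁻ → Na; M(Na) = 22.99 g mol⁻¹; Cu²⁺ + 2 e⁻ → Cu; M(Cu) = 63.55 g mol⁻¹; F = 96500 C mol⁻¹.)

n(Na) = 28.8 / 22.99 = 1.253 mol.
Since Na⁺ + e⁻ → Na, n(e⁻) passed = 1 × 1.253 = 1.253 mol.
Cells in series carry the same charge, so the same 1.253 mol of electrons passes through cell 2.
Cu²⁺ + 2 e⁻ → Cu, so n(Cu) = 1.253 / 2 = 0.6264 mol.
m(Cu) = 0.6264 × 63.55 = 39.8 g.

39.8 g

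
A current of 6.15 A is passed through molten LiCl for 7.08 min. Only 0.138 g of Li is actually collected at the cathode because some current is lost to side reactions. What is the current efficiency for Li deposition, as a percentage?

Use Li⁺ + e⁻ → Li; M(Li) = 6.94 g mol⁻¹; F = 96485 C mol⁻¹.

73.4 %

Q = I·t = 6.150 × 424.80 = 2613 C; n(e⁻) = 2613/96485 = 0.02708 mol.
Theoretical n(Li) = n(e⁻)/1 = 0.02708 mol, i.e. m_theo = 0.02708 × 6.94 = 0.1879 g.
Efficiency = m_actual / m_theo = 0.138 / 0.1879 = 73.4 %.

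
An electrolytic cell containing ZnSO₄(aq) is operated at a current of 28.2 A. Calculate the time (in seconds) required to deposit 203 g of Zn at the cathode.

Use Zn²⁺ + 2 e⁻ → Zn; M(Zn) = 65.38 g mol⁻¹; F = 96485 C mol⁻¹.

21200 s

n(Zn) = m/M = 203 / 65.38 = 3.105 mol.
Each Zn atom requires 2 electrons, so n(e⁻) = 2 × 3.105 = 6.210 mol.
Q = n(e⁻)·F = 6.210 × 96485 = 599200 C.
t = Q/I = 599200 / 28.20 A = 21250 s.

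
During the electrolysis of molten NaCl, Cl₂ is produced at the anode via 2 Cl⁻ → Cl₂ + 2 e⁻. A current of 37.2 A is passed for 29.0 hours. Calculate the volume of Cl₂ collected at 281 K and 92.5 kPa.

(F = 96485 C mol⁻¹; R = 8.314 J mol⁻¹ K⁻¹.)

508 L

Q = I·t = 37.20 A × 104400 s = 3884000 C.
n(e⁻) = Q/F = 3884000 / 96485 = 40.25 mol.
2 electrons are transferred per Cl₂ molecule, so n(Cl₂) = 40.25 / 2 = 20.13 mol.
V = nRT/P = (20.13 × 8.314 × 281) / (92.5 × 10³ Pa) = 0.508 m³ = 508 L.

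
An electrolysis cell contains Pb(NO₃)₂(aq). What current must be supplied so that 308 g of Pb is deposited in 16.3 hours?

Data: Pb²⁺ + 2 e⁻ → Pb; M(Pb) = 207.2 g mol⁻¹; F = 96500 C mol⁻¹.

n(Pb) = 308 / 207.2 = 1.486 mol.
n(e⁻) = 2 × 1.486 = 2.973 mol.
Q = n(e⁻)·F = 2.973 × 96500 = 286900 C.
I = Q/t = 286900 / 58680 s = 4.89 A.

4.89 A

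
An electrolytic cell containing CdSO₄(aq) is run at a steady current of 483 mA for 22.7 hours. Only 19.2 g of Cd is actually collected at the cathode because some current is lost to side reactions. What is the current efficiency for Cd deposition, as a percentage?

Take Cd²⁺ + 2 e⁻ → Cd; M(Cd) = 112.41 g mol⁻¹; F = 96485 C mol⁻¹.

83.5 %

Q = I·t = 0.4830 × 81720 = 39470 C; n(e⁻) = 39470/96485 = 0.4091 mol.
Theoretical n(Cd) = n(e⁻)/2 = 0.2045 mol, i.e. m_theo = 0.2045 × 112.41 = 22.99 g.
Efficiency = m_actual / m_theo = 19.2 / 22.99 = 83.5 %.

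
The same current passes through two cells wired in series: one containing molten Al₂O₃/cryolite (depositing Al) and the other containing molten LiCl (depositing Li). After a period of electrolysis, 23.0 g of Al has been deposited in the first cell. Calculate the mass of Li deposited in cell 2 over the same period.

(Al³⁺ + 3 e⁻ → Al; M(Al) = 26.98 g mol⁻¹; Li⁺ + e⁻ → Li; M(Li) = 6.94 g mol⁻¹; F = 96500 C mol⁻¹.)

17.7 g

n(Al) = 23.0 / 26.98 = 0.8525 mol.
Since Al³⁺ + 3 e⁻ → Al, n(e⁻) passed = 3 × 0.8525 = 2.557 mol.
Cells in series carry the same charge, so the same 2.557 mol of electrons passes through cell 2.
Li⁺ + e⁻ → Li, so n(Li) = 2.557 / 1 = 2.557 mol.
m(Li) = 2.557 × 6.94 = 17.7 g.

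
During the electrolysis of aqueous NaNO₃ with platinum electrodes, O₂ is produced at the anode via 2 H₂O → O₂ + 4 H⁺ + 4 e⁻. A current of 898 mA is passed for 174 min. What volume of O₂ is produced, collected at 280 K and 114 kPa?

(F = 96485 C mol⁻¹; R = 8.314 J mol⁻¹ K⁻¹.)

Q = I·t = 0.8980 A × 10440 s = 9375 C.
n(e⁻) = Q/F = 9375 / 96485 = 0.09717 mol.
4 electrons are transferred per O₂ molecule, so n(O₂) = 0.09717 / 4 = 0.02429 mol.
V = nRT/P = (0.02429 × 8.314 × 280) / (114 × 10³ Pa) = 4.96 × 10⁻⁴ m³ = 0.496 L.

0.496 L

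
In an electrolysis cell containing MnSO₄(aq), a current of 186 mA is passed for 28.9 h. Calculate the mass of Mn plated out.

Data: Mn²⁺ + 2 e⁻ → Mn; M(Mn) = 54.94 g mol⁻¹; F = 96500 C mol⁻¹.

Q = I·t = 0.1860 A × 104040 s = 19350 C.
n(e⁻) = Q/F = 19350 / 96500 = 0.2005 mol.
Mn²⁺ + 2 e⁻ → Mn, so n(Mn) = n(e⁻)/2 = 0.1003 mol.
m = n·M = 0.1003 × 54.94 = 5.51 g.

5.51 g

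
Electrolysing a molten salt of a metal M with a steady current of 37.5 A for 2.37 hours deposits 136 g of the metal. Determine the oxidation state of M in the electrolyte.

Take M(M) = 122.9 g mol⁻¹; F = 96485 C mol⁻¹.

Q = I·t = 37.50 A × 8532.0 s = 320000 C, so n(e⁻) = 320000/96485 = 3.316 mol.
n(M) deposited = 136 / 122.9 = 1.107 mol.
Electrons per atom = n(e⁻)/n(M) = 3.316 / 1.107 = 3.00 ≈ 3, so the ion is M³⁺.

+3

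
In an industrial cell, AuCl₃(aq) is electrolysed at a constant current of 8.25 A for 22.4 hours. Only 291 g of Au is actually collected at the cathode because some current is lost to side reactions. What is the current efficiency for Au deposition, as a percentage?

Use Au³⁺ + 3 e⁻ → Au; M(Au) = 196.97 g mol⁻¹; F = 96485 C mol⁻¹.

64.3 %

Q = I·t = 8.250 × 80640 = 665300 C; n(e⁻) = 665300/96485 = 6.895 mol.
Theoretical n(Au) = n(e⁻)/3 = 2.298 mol, i.e. m_theo = 2.298 × 196.97 = 452.7 g.
Efficiency = m_actual / m_theo = 291 / 452.7 = 64.3 %.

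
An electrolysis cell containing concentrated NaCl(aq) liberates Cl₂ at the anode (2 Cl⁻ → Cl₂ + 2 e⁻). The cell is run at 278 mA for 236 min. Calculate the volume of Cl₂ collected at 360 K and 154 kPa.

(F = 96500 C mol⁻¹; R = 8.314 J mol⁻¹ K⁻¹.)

Q = I·t = 0.2780 A × 14160 s = 3936 C.
n(e⁻) = Q/F = 3936 / 96500 = 0.04079 mol.
2 electrons are transferred per Cl₂ molecule, so n(Cl₂) = 0.04079 / 2 = 0.02040 mol.
V = nRT/P = (0.02040 × 8.314 × 360) / (154 × 10³ Pa) = 3.96 × 10⁻⁴ m³ = 0.396 L.

0.396 L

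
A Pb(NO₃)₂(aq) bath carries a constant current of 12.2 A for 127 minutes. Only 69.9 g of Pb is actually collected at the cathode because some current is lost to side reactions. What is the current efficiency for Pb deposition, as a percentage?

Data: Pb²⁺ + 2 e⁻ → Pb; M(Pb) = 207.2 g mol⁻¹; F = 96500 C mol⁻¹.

70.0 %

Q = I·t = 12.20 × 7620.0 = 92960 C; n(e⁻) = 92960/96500 = 0.9634 mol.
Theoretical n(Pb) = n(e⁻)/2 = 0.4817 mol, i.e. m_theo = 0.4817 × 207.2 = 99.80 g.
Efficiency = m_actual / m_theo = 69.9 / 99.80 = 70.0 %.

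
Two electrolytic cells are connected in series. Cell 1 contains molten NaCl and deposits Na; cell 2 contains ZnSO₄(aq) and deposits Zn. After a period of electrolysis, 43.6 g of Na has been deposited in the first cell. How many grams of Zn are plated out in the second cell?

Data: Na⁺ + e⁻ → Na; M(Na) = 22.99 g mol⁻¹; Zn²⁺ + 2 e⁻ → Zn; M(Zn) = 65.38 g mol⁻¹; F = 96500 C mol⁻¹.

n(Na) = 43.6 / 22.99 = 1.896 mol.
Since Na⁺ + e⁻ → Na, n(e⁻) passed = 1 × 1.896 = 1.896 mol.
Cells in series carry the same charge, so the same 1.896 mol of electrons passes through cell 2.
Zn²⁺ + 2 e⁻ → Zn, so n(Zn) = 1.896 / 2 = 0.9482 mol.
m(Zn) = 0.9482 × 65.38 = 62.0 g.

62.0 g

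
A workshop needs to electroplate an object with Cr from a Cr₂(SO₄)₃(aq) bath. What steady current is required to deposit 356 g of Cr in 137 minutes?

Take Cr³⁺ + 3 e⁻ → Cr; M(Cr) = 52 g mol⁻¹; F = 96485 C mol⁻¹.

241 A

n(Cr) = 356 / 52 = 6.846 mol.
n(e⁻) = 3 × 6.846 = 20.54 mol.
Q = n(e⁻)·F = 20.54 × 96485 = 1982000 C.
I = Q/t = 1982000 / 8220.0 s = 241 A.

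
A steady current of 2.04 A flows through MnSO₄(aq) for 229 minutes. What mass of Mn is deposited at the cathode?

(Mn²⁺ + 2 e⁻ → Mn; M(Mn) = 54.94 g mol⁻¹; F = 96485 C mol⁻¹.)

Q = I·t = 2.040 A × 13740 s = 28030 C.
n(e⁻) = Q/F = 28030 / 96485 = 0.2905 mol.
Mn²⁺ + 2 e⁻ → Mn, so n(Mn) = n(e⁻)/2 = 0.1453 mol.
m = n·M = 0.1453 × 54.94 = 7.98 g.

7.98 g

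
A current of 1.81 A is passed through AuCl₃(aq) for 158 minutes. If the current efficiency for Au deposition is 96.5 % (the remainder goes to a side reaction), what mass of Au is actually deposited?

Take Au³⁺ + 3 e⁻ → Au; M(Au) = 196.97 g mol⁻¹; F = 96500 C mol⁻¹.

11.3 g

Q = I·t = 1.810 × 9480.0 = 17160 C.
n(e⁻) = 17160/96500 = 0.1778 mol; theoretically n(Au) = 0.1778/3 = 0.05927 mol, m_theo = 11.67 g.
At 96.5 % efficiency, m_actual = 0.965 × 11.67 = 11.3 g.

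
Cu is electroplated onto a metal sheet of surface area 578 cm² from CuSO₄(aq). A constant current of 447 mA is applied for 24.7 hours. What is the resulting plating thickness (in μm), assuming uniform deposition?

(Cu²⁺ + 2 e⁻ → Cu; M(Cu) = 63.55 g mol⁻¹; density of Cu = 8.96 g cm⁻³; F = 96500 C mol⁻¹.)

Q = I·t = 0.4470 × 88920 = 39750 C; n(e⁻) = 0.4119 mol.
n(Cu) = n(e⁻)/2 = 0.2059 mol, so m = 0.2059 × 63.55 = 13.09 g.
Volume = m/ρ = 13.09 / 8.96 = 1.461 cm³.
Thickness = V/A = 1.461 / 578 = 0.00253 cm = 25.3 μm.

25.3 μm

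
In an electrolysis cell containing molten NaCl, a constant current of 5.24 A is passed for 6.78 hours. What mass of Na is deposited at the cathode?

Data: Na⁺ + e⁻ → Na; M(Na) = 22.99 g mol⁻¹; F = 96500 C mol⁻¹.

Q = I·t = 5.240 A × 24408 s = 127900 C.
n(e⁻) = Q/F = 127900 / 96500 = 1.325 mol.
Na⁺ + e⁻ → Na, so n(Na) = n(e⁻)/1 = 1.325 mol.
m = n·M = 1.325 × 22.99 = 30.5 g.

30.5 g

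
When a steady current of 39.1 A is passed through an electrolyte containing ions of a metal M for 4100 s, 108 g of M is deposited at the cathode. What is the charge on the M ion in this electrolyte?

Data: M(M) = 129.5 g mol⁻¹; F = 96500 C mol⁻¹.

+2

Q = I·t = 39.10 A × 4100.0 s = 160300 C, so n(e⁻) = 160300/96500 = 1.661 mol.
n(M) deposited = 108 / 129.5 = 0.8340 mol.
Electrons per atom = n(e⁻)/n(M) = 1.661 / 0.8340 = 1.99 ≈ 2, so the ion is M²⁺.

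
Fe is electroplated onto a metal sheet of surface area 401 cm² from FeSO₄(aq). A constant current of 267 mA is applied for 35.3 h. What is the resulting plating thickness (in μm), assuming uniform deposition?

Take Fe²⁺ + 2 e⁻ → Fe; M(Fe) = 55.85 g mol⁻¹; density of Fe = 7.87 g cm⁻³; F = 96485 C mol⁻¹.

Q = I·t = 0.2670 × 127080 = 33930 C; n(e⁻) = 0.3517 mol.
n(Fe) = n(e⁻)/2 = 0.1758 mol, so m = 0.1758 × 55.85 = 9.820 g.
Volume = m/ρ = 9.820 / 7.87 = 1.248 cm³.
Thickness = V/A = 1.248 / 401 = 0.00311 cm = 31.1 μm.

31.1 μm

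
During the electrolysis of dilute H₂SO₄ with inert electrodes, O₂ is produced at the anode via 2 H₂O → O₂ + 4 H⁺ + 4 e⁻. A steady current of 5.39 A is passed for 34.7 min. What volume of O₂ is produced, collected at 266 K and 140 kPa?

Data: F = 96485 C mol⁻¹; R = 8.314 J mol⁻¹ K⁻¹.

0.459 L

Q = I·t = 5.390 A × 2082.0 s = 11220 C.
n(e⁻) = Q/F = 11220 / 96485 = 0.1163 mol.
4 electrons are transferred per O₂ molecule, so n(O₂) = 0.1163 / 4 = 0.02908 mol.
V = nRT/P = (0.02908 × 8.314 × 266) / (140 × 10³ Pa) = 4.59 × 10⁻⁴ m³ = 0.459 L.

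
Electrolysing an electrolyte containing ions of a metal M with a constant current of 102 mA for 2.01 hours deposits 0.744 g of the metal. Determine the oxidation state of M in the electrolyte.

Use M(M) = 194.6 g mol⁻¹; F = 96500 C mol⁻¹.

+2

Q = I·t = 0.1020 A × 7236.0 s = 738.1 C, so n(e⁻) = 738.1/96500 = 0.007648 mol.
n(M) deposited = 0.744 / 194.6 = 0.003823 mol.
Electrons per atom = n(e⁻)/n(M) = 0.007648 / 0.003823 = 2.00 ≈ 2, so the ion is M²⁺.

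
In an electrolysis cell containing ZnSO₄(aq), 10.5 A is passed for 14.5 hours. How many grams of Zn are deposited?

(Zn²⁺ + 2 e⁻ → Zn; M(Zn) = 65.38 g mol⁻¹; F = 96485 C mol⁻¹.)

186 g

Q = I·t = 10.50 A × 52200 s = 548100 C.
n(e⁻) = Q/F = 548100 / 96485 = 5.681 mol.
Zn²⁺ + 2 e⁻ → Zn, so n(Zn) = n(e⁻)/2 = 2.840 mol.
m = n·M = 2.840 × 65.38 = 186 g.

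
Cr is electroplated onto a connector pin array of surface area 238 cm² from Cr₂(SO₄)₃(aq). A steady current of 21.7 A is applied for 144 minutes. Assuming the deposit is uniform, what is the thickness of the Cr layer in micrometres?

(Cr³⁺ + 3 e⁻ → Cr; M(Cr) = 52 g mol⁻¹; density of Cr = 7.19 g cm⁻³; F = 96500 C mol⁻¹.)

197 μm

Q = I·t = 21.70 × 8640.0 = 187500 C; n(e⁻) = 1.943 mol.
n(Cr) = n(e⁻)/3 = 0.6476 mol, so m = 0.6476 × 52 = 33.68 g.
Volume = m/ρ = 33.68 / 7.19 = 4.684 cm³.
Thickness = V/A = 4.684 / 238 = 0.0197 cm = 197 μm.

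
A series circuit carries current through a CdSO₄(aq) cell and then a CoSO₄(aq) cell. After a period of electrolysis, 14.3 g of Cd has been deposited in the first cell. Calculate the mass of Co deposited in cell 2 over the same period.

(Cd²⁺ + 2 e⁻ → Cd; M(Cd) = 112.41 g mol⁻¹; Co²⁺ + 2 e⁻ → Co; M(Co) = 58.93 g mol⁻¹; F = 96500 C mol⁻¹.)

7.50 g

n(Cd) = 14.3 / 112.41 = 0.1272 mol.
Since Cd²⁺ + 2 e⁻ → Cd, n(e⁻) passed = 2 × 0.1272 = 0.2544 mol.
Cells in series carry the same charge, so the same 0.2544 mol of electrons passes through cell 2.
Co²⁺ + 2 e⁻ → Co, so n(Co) = 0.2544 / 2 = 0.1272 mol.
m(Co) = 0.1272 × 58.93 = 7.50 g.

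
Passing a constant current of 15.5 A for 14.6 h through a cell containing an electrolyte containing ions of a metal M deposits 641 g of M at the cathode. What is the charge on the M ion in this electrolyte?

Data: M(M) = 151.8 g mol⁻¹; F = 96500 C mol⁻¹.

Q = I·t = 15.50 A × 52560 s = 814700 C, so n(e⁻) = 814700/96500 = 8.442 mol.
n(M) deposited = 641 / 151.8 = 4.223 mol.
Electrons per atom = n(e⁻)/n(M) = 8.442 / 4.223 = 2.00 ≈ 2, so the ion is M²⁺.

+2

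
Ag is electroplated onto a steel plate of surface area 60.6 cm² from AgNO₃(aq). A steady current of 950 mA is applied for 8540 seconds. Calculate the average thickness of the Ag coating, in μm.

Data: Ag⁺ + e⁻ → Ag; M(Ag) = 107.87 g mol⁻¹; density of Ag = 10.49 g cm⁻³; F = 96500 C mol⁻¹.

143 μm

Q = I·t = 0.9500 × 8540.0 = 8113 C; n(e⁻) = 0.08407 mol.
n(Ag) = n(e⁻)/1 = 0.08407 mol, so m = 0.08407 × 107.87 = 9.069 g.
Volume = m/ρ = 9.069 / 10.49 = 0.8645 cm³.
Thickness = V/A = 0.8645 / 60.6 = 0.0143 cm = 143 μm.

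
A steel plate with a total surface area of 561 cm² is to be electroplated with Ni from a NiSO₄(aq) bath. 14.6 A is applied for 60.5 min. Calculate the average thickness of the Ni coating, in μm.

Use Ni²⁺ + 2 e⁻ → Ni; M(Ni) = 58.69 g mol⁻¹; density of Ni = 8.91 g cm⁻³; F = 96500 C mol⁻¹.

Q = I·t = 14.60 × 3630.0 = 53000 C; n(e⁻) = 0.5492 mol.
n(Ni) = n(e⁻)/2 = 0.2746 mol, so m = 0.2746 × 58.69 = 16.12 g.
Volume = m/ρ = 16.12 / 8.91 = 1.809 cm³.
Thickness = V/A = 1.809 / 561 = 0.00322 cm = 32.2 μm.

32.2 μm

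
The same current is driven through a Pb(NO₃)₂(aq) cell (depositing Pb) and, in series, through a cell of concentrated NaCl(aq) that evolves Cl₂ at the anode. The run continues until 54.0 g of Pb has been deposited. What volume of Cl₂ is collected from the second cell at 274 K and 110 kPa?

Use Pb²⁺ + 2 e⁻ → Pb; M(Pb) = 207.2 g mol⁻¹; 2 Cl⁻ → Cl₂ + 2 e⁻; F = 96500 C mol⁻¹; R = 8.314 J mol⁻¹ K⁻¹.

5.40 L

n(Pb) = 54.0 / 207.2 = 0.2606 mol, so n(e⁻) = 2 × 0.2606 = 0.5212 mol.
The cells are in series, so the same 0.5212 mol of electrons passes through the second cell.
2 Cl⁻ → Cl₂ + 2 e⁻ — 2 mol e⁻ per mol Cl₂, so n(Cl₂) = 0.5212/2 = 0.2606 mol.
V = nRT/P = (0.2606 × 8.314 × 274) / (110 × 10³) = 0.00540 m³ = 5.40 L.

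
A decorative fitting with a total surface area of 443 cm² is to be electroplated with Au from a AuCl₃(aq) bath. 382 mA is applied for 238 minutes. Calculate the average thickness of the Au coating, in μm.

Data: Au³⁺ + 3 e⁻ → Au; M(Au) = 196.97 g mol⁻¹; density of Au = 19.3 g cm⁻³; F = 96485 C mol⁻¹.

4.34 μm

Q = I·t = 0.3820 × 14280 = 5455 C; n(e⁻) = 0.05654 mol.
n(Au) = n(e⁻)/3 = 0.01885 mol, so m = 0.01885 × 196.97 = 3.712 g.
Volume = m/ρ = 3.712 / 19.3 = 0.1923 cm³.
Thickness = V/A = 0.1923 / 443 = 4.34 × 10⁻⁴ cm = 4.34 μm.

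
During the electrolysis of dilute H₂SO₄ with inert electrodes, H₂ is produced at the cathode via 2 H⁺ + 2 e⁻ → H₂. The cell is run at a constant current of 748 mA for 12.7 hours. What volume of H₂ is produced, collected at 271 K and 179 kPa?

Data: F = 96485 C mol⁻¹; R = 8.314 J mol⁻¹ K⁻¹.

2.23 L

Q = I·t = 0.7480 A × 45720 s = 34200 C.
n(e⁻) = Q/F = 34200 / 96485 = 0.3544 mol.
2 electrons are transferred per H₂ molecule, so n(H₂) = 0.3544 / 2 = 0.1772 mol.
V = nRT/P = (0.1772 × 8.314 × 271) / (179 × 10³ Pa) = 0.00223 m³ = 2.23 L.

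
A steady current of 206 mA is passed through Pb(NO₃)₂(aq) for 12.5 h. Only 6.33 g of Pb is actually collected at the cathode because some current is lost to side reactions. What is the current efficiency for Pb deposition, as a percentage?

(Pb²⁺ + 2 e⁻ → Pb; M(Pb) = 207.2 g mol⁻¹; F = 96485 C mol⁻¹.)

63.6 %

Q = I·t = 0.2060 × 45000 = 9270 C; n(e⁻) = 9270/96485 = 0.09608 mol.
Theoretical n(Pb) = n(e⁻)/2 = 0.04804 mol, i.e. m_theo = 0.04804 × 207.2 = 9.954 g.
Efficiency = m_actual / m_theo = 6.33 / 9.954 = 63.6 %.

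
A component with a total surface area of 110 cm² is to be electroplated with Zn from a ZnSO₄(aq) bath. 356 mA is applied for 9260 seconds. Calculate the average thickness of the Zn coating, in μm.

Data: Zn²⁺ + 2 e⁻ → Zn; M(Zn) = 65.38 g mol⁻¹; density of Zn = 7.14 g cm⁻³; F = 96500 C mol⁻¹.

14.2 μm

Q = I·t = 0.3560 × 9260.0 = 3297 C; n(e⁻) = 0.03416 mol.
n(Zn) = n(e⁻)/2 = 0.01708 mol, so m = 0.01708 × 65.38 = 1.117 g.
Volume = m/ρ = 1.117 / 7.14 = 0.1564 cm³.
Thickness = V/A = 0.1564 / 110 = 0.00142 cm = 14.2 μm.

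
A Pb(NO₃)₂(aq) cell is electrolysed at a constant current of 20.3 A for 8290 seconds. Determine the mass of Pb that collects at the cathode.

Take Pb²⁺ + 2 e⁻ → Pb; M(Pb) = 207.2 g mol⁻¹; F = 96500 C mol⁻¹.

Q = I·t = 20.30 A × 8290.0 s = 168300 C.
n(e⁻) = Q/F = 168300 / 96500 = 1.744 mol.
Pb²⁺ + 2 e⁻ → Pb, so n(Pb) = n(e⁻)/2 = 0.8720 mol.
m = n·M = 0.8720 × 207.2 = 181 g.

181 g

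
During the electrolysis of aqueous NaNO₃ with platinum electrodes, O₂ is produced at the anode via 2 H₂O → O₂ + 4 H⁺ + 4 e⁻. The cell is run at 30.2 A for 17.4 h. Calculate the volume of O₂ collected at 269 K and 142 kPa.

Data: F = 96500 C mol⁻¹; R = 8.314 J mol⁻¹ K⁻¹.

Q = I·t = 30.20 A × 62640 s = 1892000 C.
n(e⁻) = Q/F = 1892000 / 96500 = 19.60 mol.
4 electrons are transferred per O₂ molecule, so n(O₂) = 19.60 / 4 = 4.901 mol.
V = nRT/P = (4.901 × 8.314 × 269) / (142 × 10³ Pa) = 0.0772 m³ = 77.2 L.

77.2 L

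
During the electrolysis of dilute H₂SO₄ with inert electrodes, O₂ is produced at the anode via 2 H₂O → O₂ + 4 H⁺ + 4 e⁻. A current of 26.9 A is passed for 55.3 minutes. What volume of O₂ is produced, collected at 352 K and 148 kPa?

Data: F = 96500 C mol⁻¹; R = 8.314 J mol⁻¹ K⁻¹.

Q = I·t = 26.90 A × 3318.0 s = 89250 C.
n(e⁻) = Q/F = 89250 / 96500 = 0.9249 mol.
4 electrons are transferred per O₂ molecule, so n(O₂) = 0.9249 / 4 = 0.2312 mol.
V = nRT/P = (0.2312 × 8.314 × 352) / (148 × 10³ Pa) = 0.00457 m³ = 4.57 L.

4.57 L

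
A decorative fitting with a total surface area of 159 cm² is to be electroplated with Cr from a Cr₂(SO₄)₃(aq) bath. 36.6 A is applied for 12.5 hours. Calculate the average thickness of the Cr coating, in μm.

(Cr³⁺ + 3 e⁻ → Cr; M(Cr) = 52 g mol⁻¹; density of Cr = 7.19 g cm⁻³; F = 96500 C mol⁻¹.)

Q = I·t = 36.60 × 45000 = 1647000 C; n(e⁻) = 17.07 mol.
n(Cr) = n(e⁻)/3 = 5.689 mol, so m = 5.689 × 52 = 295.8 g.
Volume = m/ρ = 295.8 / 7.19 = 41.15 cm³.
Thickness = V/A = 41.15 / 159 = 0.259 cm = 2590 μm.

2590 μm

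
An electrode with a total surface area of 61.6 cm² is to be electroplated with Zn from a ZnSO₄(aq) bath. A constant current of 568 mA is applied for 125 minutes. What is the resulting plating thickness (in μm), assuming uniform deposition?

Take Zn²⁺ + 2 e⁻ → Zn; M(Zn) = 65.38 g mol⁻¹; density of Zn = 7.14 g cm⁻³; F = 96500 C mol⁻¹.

32.8 μm

Q = I·t = 0.5680 × 7500.0 = 4260 C; n(e⁻) = 0.04415 mol.
n(Zn) = n(e⁻)/2 = 0.02207 mol, so m = 0.02207 × 65.38 = 1.443 g.
Volume = m/ρ = 1.443 / 7.14 = 0.2021 cm³.
Thickness = V/A = 0.2021 / 61.6 = 0.00328 cm = 32.8 μm.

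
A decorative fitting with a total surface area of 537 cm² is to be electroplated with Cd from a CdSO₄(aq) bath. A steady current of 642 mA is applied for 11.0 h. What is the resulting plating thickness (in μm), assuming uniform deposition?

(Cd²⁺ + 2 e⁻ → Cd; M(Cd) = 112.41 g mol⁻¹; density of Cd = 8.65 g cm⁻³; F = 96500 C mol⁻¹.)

31.9 μm

Q = I·t = 0.6420 × 39600 = 25420 C; n(e⁻) = 0.2635 mol.
n(Cd) = n(e⁻)/2 = 0.1317 mol, so m = 0.1317 × 112.41 = 14.81 g.
Volume = m/ρ = 14.81 / 8.65 = 1.712 cm³.
Thickness = V/A = 1.712 / 537 = 0.00319 cm = 31.9 μm.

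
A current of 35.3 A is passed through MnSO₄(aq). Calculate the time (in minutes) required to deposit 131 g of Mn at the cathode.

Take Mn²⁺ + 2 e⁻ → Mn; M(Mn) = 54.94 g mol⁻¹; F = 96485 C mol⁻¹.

n(Mn) = m/M = 131 / 54.94 = 2.384 mol.
Each Mn atom requires 2 electrons, so n(e⁻) = 2 × 2.384 = 4.769 mol.
Q = n(e⁻)·F = 4.769 × 96485 = 460100 C.
t = Q/I = 460100 / 35.30 A = 13030 s = 217 min.

217 min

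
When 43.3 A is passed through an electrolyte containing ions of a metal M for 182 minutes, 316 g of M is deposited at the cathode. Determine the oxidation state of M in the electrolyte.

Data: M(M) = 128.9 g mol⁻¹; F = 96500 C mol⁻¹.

Q = I·t = 43.30 A × 10920 s = 472800 C, so n(e⁻) = 472800/96500 = 4.900 mol.
n(M) deposited = 316 / 128.9 = 2.452 mol.
Electrons per atom = n(e⁻)/n(M) = 4.900 / 2.452 = 2.00 ≈ 2, so the ion is M²⁺.

+2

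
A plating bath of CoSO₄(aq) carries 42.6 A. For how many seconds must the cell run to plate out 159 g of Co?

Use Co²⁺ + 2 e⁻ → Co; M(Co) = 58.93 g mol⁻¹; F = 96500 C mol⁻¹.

12200 s

n(Co) = m/M = 159 / 58.93 = 2.698 mol.
Each Co atom requires 2 electrons, so n(e⁻) = 2 × 2.698 = 5.396 mol.
Q = n(e⁻)·F = 5.396 × 96500 = 520700 C.
t = Q/I = 520700 / 42.60 A = 12220 s.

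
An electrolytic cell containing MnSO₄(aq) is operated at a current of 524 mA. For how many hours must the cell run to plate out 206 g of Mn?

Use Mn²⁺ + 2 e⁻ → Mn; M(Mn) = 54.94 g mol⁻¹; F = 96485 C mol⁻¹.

384 h

n(Mn) = m/M = 206 / 54.94 = 3.750 mol.
Each Mn atom requires 2 electrons, so n(e⁻) = 2 × 3.750 = 7.499 mol.
Q = n(e⁻)·F = 7.499 × 96485 = 723500 C.
t = Q/I = 723500 / 0.5240 A = 1381000 s = 384 h.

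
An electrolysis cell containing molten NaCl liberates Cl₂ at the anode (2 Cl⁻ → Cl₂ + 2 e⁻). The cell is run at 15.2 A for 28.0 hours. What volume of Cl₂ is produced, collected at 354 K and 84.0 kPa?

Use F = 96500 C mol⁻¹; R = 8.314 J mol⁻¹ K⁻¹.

Q = I·t = 15.20 A × 100800 s = 1532000 C.
n(e⁻) = Q/F = 1532000 / 96500 = 15.88 mol.
2 electrons are transferred per Cl₂ molecule, so n(Cl₂) = 15.88 / 2 = 7.939 mol.
V = nRT/P = (7.939 × 8.314 × 354) / (84.0 × 10³ Pa) = 0.278 m³ = 278 L.

278 L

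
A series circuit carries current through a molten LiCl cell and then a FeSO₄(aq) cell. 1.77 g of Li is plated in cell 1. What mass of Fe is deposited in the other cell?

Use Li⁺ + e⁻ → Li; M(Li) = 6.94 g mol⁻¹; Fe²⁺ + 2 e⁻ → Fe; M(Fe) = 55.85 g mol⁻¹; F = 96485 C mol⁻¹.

n(Li) = 1.77 / 6.94 = 0.2550 mol.
Since Li⁺ + e⁻ → Li, n(e⁻) passed = 1 × 0.2550 = 0.2550 mol.
Cells in series carry the same charge, so the same 0.2550 mol of electrons passes through cell 2.
Fe²⁺ + 2 e⁻ → Fe, so n(Fe) = 0.2550 / 2 = 0.1275 mol.
m(Fe) = 0.1275 × 55.85 = 7.12 g.

7.12 g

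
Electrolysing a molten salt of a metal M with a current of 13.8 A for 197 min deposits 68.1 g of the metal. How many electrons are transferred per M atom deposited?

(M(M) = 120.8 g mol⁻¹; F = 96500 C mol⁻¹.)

Q = I·t = 13.80 A × 11820 s = 163100 C, so n(e⁻) = 163100/96500 = 1.690 mol.
n(M) deposited = 68.1 / 120.8 = 0.5637 mol.
Electrons per atom = n(e⁻)/n(M) = 1.690 / 0.5637 = 3.00 ≈ 3, so the ion is M³⁺.

3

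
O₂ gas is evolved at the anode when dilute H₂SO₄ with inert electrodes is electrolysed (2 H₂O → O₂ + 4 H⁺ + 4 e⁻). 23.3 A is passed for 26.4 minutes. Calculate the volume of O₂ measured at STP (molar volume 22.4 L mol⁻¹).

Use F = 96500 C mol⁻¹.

2.14 L

Q = I·t = 23.30 A × 1584.0 s = 36910 C.
n(e⁻) = Q/F = 36910 / 96500 = 0.3825 mol.
4 electrons are transferred per O₂ molecule, so n(O₂) = 0.3825 / 4 = 0.09561 mol.
V = n × V_m = 0.09561 × 22.4 = 2.14 L.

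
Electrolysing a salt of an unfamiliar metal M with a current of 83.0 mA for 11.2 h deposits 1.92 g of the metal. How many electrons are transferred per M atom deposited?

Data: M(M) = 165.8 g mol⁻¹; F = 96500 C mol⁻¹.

Q = I·t = 0.08300 A × 40320 s = 3347 C, so n(e⁻) = 3347/96500 = 0.03468 mol.
n(M) deposited = 1.92 / 165.8 = 0.01158 mol.
Electrons per atom = n(e⁻)/n(M) = 0.03468 / 0.01158 = 2.99 ≈ 3, so the ion is M³⁺.

3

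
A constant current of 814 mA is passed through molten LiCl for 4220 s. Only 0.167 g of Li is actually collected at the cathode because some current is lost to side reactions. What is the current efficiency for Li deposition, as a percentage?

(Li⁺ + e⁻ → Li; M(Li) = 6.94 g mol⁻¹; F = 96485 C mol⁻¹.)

Q = I·t = 0.8140 × 4220.0 = 3435 C; n(e⁻) = 3435/96485 = 0.03560 mol.
Theoretical n(Li) = n(e⁻)/1 = 0.03560 mol, i.e. m_theo = 0.03560 × 6.94 = 0.2471 g.
Efficiency = m_actual / m_theo = 0.167 / 0.2471 = 67.6 %.

67.6 %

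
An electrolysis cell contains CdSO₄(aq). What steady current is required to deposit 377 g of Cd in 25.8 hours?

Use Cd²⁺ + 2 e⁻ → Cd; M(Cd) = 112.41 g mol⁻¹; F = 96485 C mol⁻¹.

6.97 A

n(Cd) = 377 / 112.41 = 3.354 mol.
n(e⁻) = 2 × 3.354 = 6.708 mol.
Q = n(e⁻)·F = 6.708 × 96485 = 647200 C.
I = Q/t = 647200 / 92880 s = 6.97 A.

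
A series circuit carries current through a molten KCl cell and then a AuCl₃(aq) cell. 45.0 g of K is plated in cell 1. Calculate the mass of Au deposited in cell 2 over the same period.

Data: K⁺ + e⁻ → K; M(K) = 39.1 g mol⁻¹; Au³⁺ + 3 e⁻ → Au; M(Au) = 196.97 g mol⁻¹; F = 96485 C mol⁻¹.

n(K) = 45.0 / 39.1 = 1.151 mol.
Since K⁺ + e⁻ → K, n(e⁻) passed = 1 × 1.151 = 1.151 mol.
Cells in series carry the same charge, so the same 1.151 mol of electrons passes through cell 2.
Au³⁺ + 3 e⁻ → Au, so n(Au) = 1.151 / 3 = 0.3836 mol.
m(Au) = 0.3836 × 196.97 = 75.6 g.

75.6 g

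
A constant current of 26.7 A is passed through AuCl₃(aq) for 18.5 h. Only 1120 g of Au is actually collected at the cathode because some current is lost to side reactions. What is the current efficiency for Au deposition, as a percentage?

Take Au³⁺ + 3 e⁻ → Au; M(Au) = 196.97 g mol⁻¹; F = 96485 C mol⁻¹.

92.6 %

Q = I·t = 26.70 × 66600 = 1778000 C; n(e⁻) = 1778000/96485 = 18.43 mol.
Theoretical n(Au) = n(e⁻)/3 = 6.143 mol, i.e. m_theo = 6.143 × 196.97 = 1210 g.
Efficiency = m_actual / m_theo = 1120 / 1210 = 92.6 %.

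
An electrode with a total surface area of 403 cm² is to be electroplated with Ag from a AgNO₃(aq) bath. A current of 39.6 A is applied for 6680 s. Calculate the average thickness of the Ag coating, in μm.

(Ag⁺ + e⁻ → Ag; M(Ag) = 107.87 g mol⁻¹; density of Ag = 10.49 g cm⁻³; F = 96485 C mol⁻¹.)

Q = I·t = 39.60 × 6680.0 = 264500 C; n(e⁻) = 2.742 mol.
n(Ag) = n(e⁻)/1 = 2.742 mol, so m = 2.742 × 107.87 = 295.7 g.
Volume = m/ρ = 295.7 / 10.49 = 28.19 cm³.
Thickness = V/A = 28.19 / 403 = 0.0700 cm = 700 μm.

700 μm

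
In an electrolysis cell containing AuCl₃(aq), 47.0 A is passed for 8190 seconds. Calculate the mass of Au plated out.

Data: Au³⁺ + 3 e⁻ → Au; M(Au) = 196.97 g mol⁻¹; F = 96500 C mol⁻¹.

Q = I·t = 47.00 A × 8190.0 s = 384900 C.
n(e⁻) = Q/F = 384900 / 96500 = 3.989 mol.
Au³⁺ + 3 e⁻ → Au, so n(Au) = n(e⁻)/3 = 1.330 mol.
m = n·M = 1.330 × 196.97 = 262 g.

262 g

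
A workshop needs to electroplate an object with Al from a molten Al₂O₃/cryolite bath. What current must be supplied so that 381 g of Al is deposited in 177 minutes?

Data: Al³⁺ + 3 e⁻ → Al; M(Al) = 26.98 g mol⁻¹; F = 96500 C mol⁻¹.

n(Al) = 381 / 26.98 = 14.12 mol.
n(e⁻) = 3 × 14.12 = 42.36 mol.
Q = n(e⁻)·F = 42.36 × 96500 = 4088000 C.
I = Q/t = 4088000 / 10620 s = 385 A.

385 A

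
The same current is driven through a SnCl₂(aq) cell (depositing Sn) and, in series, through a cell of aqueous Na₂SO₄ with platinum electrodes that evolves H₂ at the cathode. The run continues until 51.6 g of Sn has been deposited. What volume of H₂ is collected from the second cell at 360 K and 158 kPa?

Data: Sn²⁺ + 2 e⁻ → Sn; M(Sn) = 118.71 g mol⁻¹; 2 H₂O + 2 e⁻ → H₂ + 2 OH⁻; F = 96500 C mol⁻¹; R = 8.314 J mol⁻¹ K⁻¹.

8.23 L

n(Sn) = 51.6 / 118.71 = 0.4347 mol, so n(e⁻) = 2 × 0.4347 = 0.8693 mol.
The cells are in series, so the same 0.8693 mol of electrons passes through the second cell.
2 H₂O + 2 e⁻ → H₂ + 2 OH⁻ — 2 mol e⁻ per mol H₂, so n(H₂) = 0.8693/2 = 0.4347 mol.
V = nRT/P = (0.4347 × 8.314 × 360) / (158 × 10³) = 0.00823 m³ = 8.23 L.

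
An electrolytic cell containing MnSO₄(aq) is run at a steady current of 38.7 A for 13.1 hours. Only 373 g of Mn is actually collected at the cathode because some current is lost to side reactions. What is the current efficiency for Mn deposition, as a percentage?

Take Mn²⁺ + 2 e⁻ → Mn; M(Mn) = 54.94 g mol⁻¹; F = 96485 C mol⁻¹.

71.8 %

Q = I·t = 38.70 × 47160 = 1825000 C; n(e⁻) = 1825000/96485 = 18.92 mol.
Theoretical n(Mn) = n(e⁻)/2 = 9.458 mol, i.e. m_theo = 9.458 × 54.94 = 519.6 g.
Efficiency = m_actual / m_theo = 373 / 519.6 = 71.8 %.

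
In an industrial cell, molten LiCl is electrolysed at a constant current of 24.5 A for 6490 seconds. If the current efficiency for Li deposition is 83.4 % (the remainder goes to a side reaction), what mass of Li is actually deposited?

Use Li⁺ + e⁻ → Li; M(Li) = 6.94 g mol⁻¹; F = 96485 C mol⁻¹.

9.54 g

Q = I·t = 24.50 × 6490.0 = 159000 C.
n(e⁻) = 159000/96485 = 1.648 mol; theoretically n(Li) = 1.648/1 = 1.648 mol, m_theo = 11.44 g.
At 83.4 % efficiency, m_actual = 0.834 × 11.44 = 9.54 g.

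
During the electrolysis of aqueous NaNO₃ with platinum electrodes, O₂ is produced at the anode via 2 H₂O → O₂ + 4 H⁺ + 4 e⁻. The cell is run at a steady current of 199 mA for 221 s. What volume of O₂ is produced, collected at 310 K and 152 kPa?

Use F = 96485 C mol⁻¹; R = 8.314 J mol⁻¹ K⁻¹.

0.00193 L

Q = I·t = 0.1990 A × 221.00 s = 43.98 C.
n(e⁻) = Q/F = 43.98 / 96485 = 0.0004558 mol.
4 electrons are transferred per O₂ molecule, so n(O₂) = 0.0004558 / 4 = 0.0001140 mol.
V = nRT/P = (0.0001140 × 8.314 × 310) / (152 × 10³ Pa) = 1.93 × 10⁻⁶ m³ = 0.00193 L.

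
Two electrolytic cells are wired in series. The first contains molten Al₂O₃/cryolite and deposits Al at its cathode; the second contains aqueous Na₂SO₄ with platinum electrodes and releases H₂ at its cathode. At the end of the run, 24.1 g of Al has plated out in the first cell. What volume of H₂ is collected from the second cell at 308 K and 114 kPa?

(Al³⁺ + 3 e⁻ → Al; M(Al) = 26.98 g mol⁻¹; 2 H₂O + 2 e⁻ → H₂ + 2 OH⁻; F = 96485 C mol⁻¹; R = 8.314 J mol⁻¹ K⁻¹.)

30.1 L

n(Al) = 24.1 / 26.98 = 0.8933 mol, so n(e⁻) = 3 × 0.8933 = 2.680 mol.
The cells are in series, so the same 2.680 mol of electrons passes through the second cell.
2 H₂O + 2 e⁻ → H₂ + 2 OH⁻ — 2 mol e⁻ per mol H₂, so n(H₂) = 2.680/2 = 1.340 mol.
V = nRT/P = (1.340 × 8.314 × 308) / (114 × 10³) = 0.0301 m³ = 30.1 L.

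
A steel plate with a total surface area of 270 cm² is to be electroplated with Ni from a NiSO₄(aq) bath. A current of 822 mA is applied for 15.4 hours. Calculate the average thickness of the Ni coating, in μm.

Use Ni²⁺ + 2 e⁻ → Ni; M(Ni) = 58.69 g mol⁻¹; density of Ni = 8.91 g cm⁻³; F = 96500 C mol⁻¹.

Q = I·t = 0.8220 × 55440 = 45570 C; n(e⁻) = 0.4722 mol.
n(Ni) = n(e⁻)/2 = 0.2361 mol, so m = 0.2361 × 58.69 = 13.86 g.
Volume = m/ρ = 13.86 / 8.91 = 1.555 cm³.
Thickness = V/A = 1.555 / 270 = 0.00576 cm = 57.6 μm.

57.6 μm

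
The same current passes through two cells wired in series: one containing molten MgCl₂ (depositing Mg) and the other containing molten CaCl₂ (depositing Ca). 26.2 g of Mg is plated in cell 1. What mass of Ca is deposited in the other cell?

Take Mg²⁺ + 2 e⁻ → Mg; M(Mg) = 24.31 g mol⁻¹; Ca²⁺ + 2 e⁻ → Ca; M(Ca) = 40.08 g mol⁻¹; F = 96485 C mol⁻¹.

n(Mg) = 26.2 / 24.31 = 1.078 mol.
Since Mg²⁺ + 2 e⁻ → Mg, n(e⁻) passed = 2 × 1.078 = 2.155 mol.
Cells in series carry the same charge, so the same 2.155 mol of electrons passes through cell 2.
Ca²⁺ + 2 e⁻ → Ca, so n(Ca) = 2.155 / 2 = 1.078 mol.
m(Ca) = 1.078 × 40.08 = 43.2 g.

43.2 g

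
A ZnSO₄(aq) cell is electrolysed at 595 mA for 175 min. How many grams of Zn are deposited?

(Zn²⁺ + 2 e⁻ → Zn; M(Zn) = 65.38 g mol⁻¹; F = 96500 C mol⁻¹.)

2.12 g

Q = I·t = 0.5950 A × 10500 s = 6248 C.
n(e⁻) = Q/F = 6248 / 96500 = 0.06474 mol.
Zn²⁺ + 2 e⁻ → Zn, so n(Zn) = n(e⁻)/2 = 0.03237 mol.
m = n·M = 0.03237 × 65.38 = 2.12 g.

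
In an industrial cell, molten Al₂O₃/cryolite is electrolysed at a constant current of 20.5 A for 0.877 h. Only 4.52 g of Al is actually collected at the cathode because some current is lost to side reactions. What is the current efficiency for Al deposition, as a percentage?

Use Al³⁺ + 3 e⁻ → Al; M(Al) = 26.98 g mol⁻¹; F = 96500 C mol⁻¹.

74.9 %

Q = I·t = 20.50 × 3157.2 = 64720 C; n(e⁻) = 64720/96500 = 0.6707 mol.
Theoretical n(Al) = n(e⁻)/3 = 0.2236 mol, i.e. m_theo = 0.2236 × 26.98 = 6.032 g.
Efficiency = m_actual / m_theo = 4.52 / 6.032 = 74.9 %.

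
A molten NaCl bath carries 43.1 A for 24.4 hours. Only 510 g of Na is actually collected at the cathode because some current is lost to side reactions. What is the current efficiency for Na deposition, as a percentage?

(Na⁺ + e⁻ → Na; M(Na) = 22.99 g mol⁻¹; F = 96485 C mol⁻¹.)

Q = I·t = 43.10 × 87840 = 3786000 C; n(e⁻) = 3786000/96485 = 39.24 mol.
Theoretical n(Na) = n(e⁻)/1 = 39.24 mol, i.e. m_theo = 39.24 × 22.99 = 902.1 g.
Efficiency = m_actual / m_theo = 510 / 902.1 = 56.5 %.

56.5 %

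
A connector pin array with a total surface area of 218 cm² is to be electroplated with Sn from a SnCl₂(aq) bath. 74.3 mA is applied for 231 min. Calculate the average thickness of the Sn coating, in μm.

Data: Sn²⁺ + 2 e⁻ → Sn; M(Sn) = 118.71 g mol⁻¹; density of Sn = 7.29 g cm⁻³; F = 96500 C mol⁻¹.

Q = I·t = 0.07430 × 13860 = 1030 C; n(e⁻) = 0.01067 mol.
n(Sn) = n(e⁻)/2 = 0.005336 mol, so m = 0.005336 × 118.71 = 0.6334 g.
Volume = m/ρ = 0.6334 / 7.29 = 0.08689 cm³.
Thickness = V/A = 0.08689 / 218 = 3.99 × 10⁻⁴ cm = 3.99 μm.

3.99 μm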